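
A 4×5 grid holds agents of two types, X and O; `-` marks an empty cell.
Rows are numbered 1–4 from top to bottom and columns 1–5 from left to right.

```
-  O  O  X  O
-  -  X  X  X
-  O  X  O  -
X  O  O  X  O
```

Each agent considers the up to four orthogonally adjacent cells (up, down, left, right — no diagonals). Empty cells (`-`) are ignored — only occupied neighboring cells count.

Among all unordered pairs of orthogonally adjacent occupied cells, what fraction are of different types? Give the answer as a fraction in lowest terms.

12/19

Scan each occupied cell's neighbors to the right and below so each pair is counted once.
From row 1: 4 unlike of 6 pairs (running 4/6).
From row 2: 1 unlike of 4 pairs (running 5/10).
From row 3: 4 unlike of 5 pairs (running 9/15).
From row 4: 3 unlike of 4 pairs (running 12/19).
Total adjacent occupied pairs: 19; unlike-type pairs: 12.
12/19 is already in lowest terms.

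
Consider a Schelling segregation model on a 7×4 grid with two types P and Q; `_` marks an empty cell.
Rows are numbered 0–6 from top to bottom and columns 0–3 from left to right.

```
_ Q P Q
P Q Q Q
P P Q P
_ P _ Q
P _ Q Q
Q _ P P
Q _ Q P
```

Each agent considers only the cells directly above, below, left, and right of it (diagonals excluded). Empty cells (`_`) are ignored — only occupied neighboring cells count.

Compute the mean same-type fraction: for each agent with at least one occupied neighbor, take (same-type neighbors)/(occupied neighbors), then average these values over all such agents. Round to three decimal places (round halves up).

Row 0: (0,1)Q 1/2 · (0,2)P 0/3 · (0,3)Q 1/2
Row 1: (1,0)P 1/2 · (1,1)Q 2/4 · (1,2)Q 3/4 · (1,3)Q 2/3
Row 2: (2,0)P 2/2 · (2,1)P 2/4 · (2,2)Q 1/3 · (2,3)P 0/3
Row 3: (3,1)P 1/1 · (3,3)Q 1/2
Row 4: (4,0)P 0/1 · (4,2)Q 1/2 · (4,3)Q 2/3
Row 5: (5,0)Q 1/2 · (5,2)P 1/3 · (5,3)P 2/3
Row 6: (6,0)Q 1/1 · (6,2)Q 0/2 · (6,3)P 1/2
Sum over 22 agents: 1/2 + 0/3 + 1/2 + 1/2 + 2/4 + 3/4 + 2/3 + 2/2 + 2/4 + 1/3 + 0/3 + 1/1 + 1/2 + 0/1 + 1/2 + 2/3 + 1/2 + 1/3 + 2/3 + 1/1 + 0/2 + 1/2 = 131/12; mean = 131/12 ÷ 22 = 131/264 = 0.496212… → 0.496.

0.496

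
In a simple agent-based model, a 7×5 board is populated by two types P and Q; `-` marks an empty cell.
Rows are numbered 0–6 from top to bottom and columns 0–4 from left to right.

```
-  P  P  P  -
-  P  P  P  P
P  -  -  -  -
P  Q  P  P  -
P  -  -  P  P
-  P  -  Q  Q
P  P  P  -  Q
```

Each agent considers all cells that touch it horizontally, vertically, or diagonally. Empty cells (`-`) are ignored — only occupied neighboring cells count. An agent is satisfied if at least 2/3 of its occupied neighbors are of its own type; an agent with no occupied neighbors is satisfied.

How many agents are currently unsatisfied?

(0,1)P 3/3 ✓
(0,2)P 5/5 ✓
(0,3)P 4/4 ✓
(1,1)P 4/4 ✓
(1,2)P 5/5 ✓
(1,3)P 4/4 ✓
(1,4)P 2/2 ✓
(2,0)P 2/3 ✓
(3,0)P 2/3 ✓
(3,1)Q 0/4 ✗
(3,2)P 2/3 ✓
(3,3)P 3/3 ✓
(4,0)P 2/3 ✓
(4,3)P 3/5 ✗
(4,4)P 2/4 ✗
(5,1)P 4/4 ✓
(5,3)Q 2/5 ✗
(5,4)Q 2/4 ✗
(6,0)P 2/2 ✓
(6,1)P 3/3 ✓
(6,2)P 2/3 ✓
(6,4)Q 2/2 ✓
Unsatisfied: (3,1), (4,3), (4,4), (5,3), (5,4) — 5 in total.

5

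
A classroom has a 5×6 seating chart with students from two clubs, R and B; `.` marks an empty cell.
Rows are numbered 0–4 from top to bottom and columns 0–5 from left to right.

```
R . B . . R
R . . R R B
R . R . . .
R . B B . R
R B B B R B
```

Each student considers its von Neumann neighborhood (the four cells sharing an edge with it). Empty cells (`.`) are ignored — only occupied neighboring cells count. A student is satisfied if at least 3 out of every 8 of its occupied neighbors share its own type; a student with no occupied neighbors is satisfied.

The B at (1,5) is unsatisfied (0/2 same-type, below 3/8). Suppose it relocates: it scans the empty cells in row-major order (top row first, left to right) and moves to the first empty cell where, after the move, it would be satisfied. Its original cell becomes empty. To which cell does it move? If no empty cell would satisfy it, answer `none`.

(0,1)

Vacating (1,5). Empty cells in order:
  (0,1): 1/2 same-type → satisfied — stop here.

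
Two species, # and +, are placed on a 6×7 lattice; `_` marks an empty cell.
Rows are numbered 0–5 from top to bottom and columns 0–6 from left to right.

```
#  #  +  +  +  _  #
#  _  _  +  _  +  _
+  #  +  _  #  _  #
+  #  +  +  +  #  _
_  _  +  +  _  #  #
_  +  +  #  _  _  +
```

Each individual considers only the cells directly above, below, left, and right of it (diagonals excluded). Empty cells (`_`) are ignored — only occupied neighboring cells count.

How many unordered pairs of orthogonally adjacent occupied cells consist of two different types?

11

Scan each occupied cell's neighbors to the right and below so each pair is counted once.
From row 0: 1 unlike of 6 pairs (running 1/6).
From row 1: 1 unlike of 1 pairs (running 2/7).
From row 2: 3 unlike of 6 pairs (running 5/13).
From row 3: 3 unlike of 8 pairs (running 8/21).
From row 4: 2 unlike of 5 pairs (running 10/26).
From row 5: 1 unlike of 2 pairs (running 11/28).
Total adjacent occupied pairs: 28; unlike-type pairs: 11.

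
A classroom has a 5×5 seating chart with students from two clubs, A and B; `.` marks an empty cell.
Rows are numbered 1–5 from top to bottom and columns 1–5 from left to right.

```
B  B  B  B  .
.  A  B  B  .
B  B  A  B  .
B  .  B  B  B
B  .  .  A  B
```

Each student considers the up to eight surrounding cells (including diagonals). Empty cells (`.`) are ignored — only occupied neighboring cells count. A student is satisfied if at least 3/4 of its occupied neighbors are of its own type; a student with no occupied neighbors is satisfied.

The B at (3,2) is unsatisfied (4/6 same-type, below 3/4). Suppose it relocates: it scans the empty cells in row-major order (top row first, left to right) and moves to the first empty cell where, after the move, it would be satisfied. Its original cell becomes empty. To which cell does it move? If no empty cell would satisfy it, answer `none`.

Vacating (3,2). Empty cells in order:
  (1,5): 2/2 same-type → satisfied — stop here.

(1,5)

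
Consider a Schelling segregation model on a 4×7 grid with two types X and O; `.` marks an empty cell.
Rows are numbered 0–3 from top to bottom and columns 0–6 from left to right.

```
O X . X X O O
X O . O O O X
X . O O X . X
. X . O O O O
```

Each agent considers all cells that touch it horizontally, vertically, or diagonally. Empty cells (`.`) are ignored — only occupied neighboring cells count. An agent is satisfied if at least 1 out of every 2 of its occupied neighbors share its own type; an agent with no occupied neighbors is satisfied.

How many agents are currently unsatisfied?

Row 0: (0,0)O 1/3 unhappy · (0,1)X 1/3 unhappy · (0,3)X 1/3 unhappy · (0,4)X 1/5 unhappy · (0,5)O 3/5 ok · (0,6)O 2/3 ok
Row 1: (1,0)X 2/4 ok · (1,1)O 2/5 unhappy · (1,3)O 3/6 ok · (1,4)O 4/7 ok · (1,5)O 3/7 unhappy · (1,6)X 1/4 unhappy
Row 2: (2,0)X 2/3 ok · (2,2)O 4/5 ok · (2,3)O 5/6 ok · (2,4)X 0/7 unhappy · (2,6)X 1/4 unhappy
Row 3: (3,1)X 1/2 ok · (3,3)O 3/4 ok · (3,4)O 3/4 ok · (3,5)O 2/4 ok · (3,6)O 1/2 ok
Unsatisfied: (0,0), (0,1), (0,3), (0,4), (1,1), (1,5), (1,6), (2,4), (2,6) — 9 in total.

9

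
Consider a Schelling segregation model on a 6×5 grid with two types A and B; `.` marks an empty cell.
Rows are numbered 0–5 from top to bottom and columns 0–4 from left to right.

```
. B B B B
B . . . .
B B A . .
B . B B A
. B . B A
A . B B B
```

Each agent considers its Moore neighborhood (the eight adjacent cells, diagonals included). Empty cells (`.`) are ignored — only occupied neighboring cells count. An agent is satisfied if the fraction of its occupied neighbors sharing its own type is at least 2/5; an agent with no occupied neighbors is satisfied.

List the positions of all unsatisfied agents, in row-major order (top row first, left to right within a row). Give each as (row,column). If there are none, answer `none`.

(0,1)B 2/2 ✓
(0,2)B 2/2 ✓
(0,3)B 2/2 ✓
(0,4)B 1/1 ✓
(1,0)B 3/3 ✓
(2,0)B 3/3 ✓
(2,1)B 4/5 ✓
(2,2)A 0/3 ✗
(3,0)B 3/3 ✓
(3,2)B 4/5 ✓
(3,3)B 2/5 ✓
(3,4)A 1/3 ✗
(4,1)B 3/4 ✓
(4,3)B 5/7 ✓
(4,4)A 1/5 ✗
(5,0)A 0/1 ✗
(5,2)B 3/3 ✓
(5,3)B 3/4 ✓
(5,4)B 2/3 ✓

(2,2), (3,4), (4,4), (5,0)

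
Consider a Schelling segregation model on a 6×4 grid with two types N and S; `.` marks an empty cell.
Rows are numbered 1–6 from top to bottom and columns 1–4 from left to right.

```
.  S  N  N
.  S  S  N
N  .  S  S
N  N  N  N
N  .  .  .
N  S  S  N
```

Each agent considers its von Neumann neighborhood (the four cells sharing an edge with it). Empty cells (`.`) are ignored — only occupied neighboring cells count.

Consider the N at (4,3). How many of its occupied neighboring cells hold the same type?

Occupied neighbors of (4,3): (3,3)=S, (4,2)=N, (4,4)=N.
Same type (N): 2 of 3.

2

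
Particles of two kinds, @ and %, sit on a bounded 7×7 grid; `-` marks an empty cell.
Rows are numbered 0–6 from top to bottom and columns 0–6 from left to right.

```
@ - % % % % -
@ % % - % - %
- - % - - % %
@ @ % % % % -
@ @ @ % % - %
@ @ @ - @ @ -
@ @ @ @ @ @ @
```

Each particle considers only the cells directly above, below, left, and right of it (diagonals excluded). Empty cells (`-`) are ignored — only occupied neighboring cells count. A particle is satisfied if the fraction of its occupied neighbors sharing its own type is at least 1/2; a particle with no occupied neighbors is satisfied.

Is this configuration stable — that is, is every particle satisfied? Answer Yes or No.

Yes

(0,0)@ 1/1 ✓
(0,2)% 2/2 ✓
(0,3)% 2/2 ✓
(0,4)% 3/3 ✓
(0,5)% 1/1 ✓
(1,0)@ 1/2 ✓
(1,1)% 1/2 ✓
(1,2)% 3/3 ✓
(1,4)% 1/1 ✓
(1,6)% 1/1 ✓
(2,2)% 2/2 ✓
(2,5)% 2/2 ✓
(2,6)% 2/2 ✓
(3,0)@ 2/2 ✓
(3,1)@ 2/3 ✓
(3,2)% 2/4 ✓
(3,3)% 3/3 ✓
(3,4)% 3/3 ✓
(3,5)% 2/2 ✓
(4,0)@ 3/3 ✓
(4,1)@ 4/4 ✓
(4,2)@ 2/4 ✓
(4,3)% 2/3 ✓
(4,4)% 2/3 ✓
(4,6)% 0/0 ✓
(5,0)@ 3/3 ✓
(5,1)@ 4/4 ✓
(5,2)@ 3/3 ✓
(5,4)@ 2/3 ✓
(5,5)@ 2/2 ✓
(6,0)@ 2/2 ✓
(6,1)@ 3/3 ✓
(6,2)@ 3/3 ✓
(6,3)@ 2/2 ✓
(6,4)@ 3/3 ✓
(6,5)@ 3/3 ✓
(6,6)@ 1/1 ✓
All meet the threshold, so the configuration is stable.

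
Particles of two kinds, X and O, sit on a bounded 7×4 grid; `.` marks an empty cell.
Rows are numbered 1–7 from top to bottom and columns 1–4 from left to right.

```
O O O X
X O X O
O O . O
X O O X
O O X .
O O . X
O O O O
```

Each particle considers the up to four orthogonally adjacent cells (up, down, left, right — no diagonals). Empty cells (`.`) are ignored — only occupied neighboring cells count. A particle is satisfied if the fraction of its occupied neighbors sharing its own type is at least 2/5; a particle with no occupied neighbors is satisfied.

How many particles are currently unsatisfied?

Row 1: (1,1)O 1/2 satisfied · (1,2)O 3/3 satisfied · (1,3)O 1/3 not · (1,4)X 0/2 not
Row 2: (2,1)X 0/3 not · (2,2)O 2/4 satisfied · (2,3)X 0/3 not · (2,4)O 1/3 not
Row 3: (3,1)O 1/3 not · (3,2)O 3/3 satisfied · (3,4)O 1/2 satisfied
Row 4: (4,1)X 0/3 not · (4,2)O 3/4 satisfied · (4,3)O 1/3 not · (4,4)X 0/2 not
Row 5: (5,1)O 2/3 satisfied · (5,2)O 3/4 satisfied · (5,3)X 0/2 not
Row 6: (6,1)O 3/3 satisfied · (6,2)O 3/3 satisfied · (6,4)X 0/1 not
Row 7: (7,1)O 2/2 satisfied · (7,2)O 3/3 satisfied · (7,3)O 2/2 satisfied · (7,4)O 1/2 satisfied
Unsatisfied: (1,3), (1,4), (2,1), (2,3), (2,4), (3,1), (4,1), (4,3), (4,4), (5,3), (6,4) — 11 in total.

11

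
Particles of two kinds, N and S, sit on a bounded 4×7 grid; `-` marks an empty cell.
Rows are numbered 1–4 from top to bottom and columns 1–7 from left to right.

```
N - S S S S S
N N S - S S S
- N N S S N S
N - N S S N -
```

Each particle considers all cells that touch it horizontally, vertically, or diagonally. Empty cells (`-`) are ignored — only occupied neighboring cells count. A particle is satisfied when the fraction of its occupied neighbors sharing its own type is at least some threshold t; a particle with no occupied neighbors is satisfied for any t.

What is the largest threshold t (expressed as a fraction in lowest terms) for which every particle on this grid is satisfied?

(1,1)N 2/2
(1,3)S 2/3
(1,4)S 4/4
(1,5)S 4/4
(1,6)S 5/5
(1,7)S 3/3
(2,1)N 3/3
(2,2)N 4/6
(2,3)S 3/6
(2,5)S 6/7
(2,6)S 7/8
(2,7)S 4/5
(3,2)N 5/6
(3,3)N 3/6
(3,4)S 5/7
(3,5)S 5/7
(3,6)N 1/7
(3,7)S 2/4
(4,1)N 1/1
(4,3)N 2/4
(4,4)S 3/5
(4,5)S 3/5
(4,6)N 1/4
The smallest same-type fraction is 1/7 at (3,6), which reduces to 1/7. Any threshold above that leaves this particle unsatisfied.

1/7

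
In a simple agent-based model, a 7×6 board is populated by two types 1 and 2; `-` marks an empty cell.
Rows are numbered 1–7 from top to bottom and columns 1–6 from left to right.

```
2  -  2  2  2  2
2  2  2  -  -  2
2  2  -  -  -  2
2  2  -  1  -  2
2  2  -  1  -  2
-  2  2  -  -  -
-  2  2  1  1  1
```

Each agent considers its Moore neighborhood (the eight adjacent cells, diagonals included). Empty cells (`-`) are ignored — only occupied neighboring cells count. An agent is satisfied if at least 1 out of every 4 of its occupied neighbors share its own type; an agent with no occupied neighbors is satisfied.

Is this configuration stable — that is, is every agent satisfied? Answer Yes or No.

Row 1: (1,1)2 2/2 ok · (1,3)2 3/3 ok · (1,4)2 3/3 ok · (1,5)2 3/3 ok · (1,6)2 2/2 ok
Row 2: (2,1)2 4/4 ok · (2,2)2 6/6 ok · (2,3)2 4/4 ok · (2,6)2 3/3 ok
Row 3: (3,1)2 5/5 ok · (3,2)2 6/6 ok · (3,6)2 2/2 ok
Row 4: (4,1)2 5/5 ok · (4,2)2 5/5 ok · (4,4)1 1/1 ok · (4,6)2 2/2 ok
Row 5: (5,1)2 4/4 ok · (5,2)2 5/5 ok · (5,4)1 1/2 ok · (5,6)2 1/1 ok
Row 6: (6,2)2 5/5 ok · (6,3)2 4/6 ok
Row 7: (7,2)2 3/3 ok · (7,3)2 3/4 ok · (7,4)1 1/3 ok · (7,5)1 2/2 ok · (7,6)1 1/1 ok
All meet the threshold, so the configuration is stable.

Yes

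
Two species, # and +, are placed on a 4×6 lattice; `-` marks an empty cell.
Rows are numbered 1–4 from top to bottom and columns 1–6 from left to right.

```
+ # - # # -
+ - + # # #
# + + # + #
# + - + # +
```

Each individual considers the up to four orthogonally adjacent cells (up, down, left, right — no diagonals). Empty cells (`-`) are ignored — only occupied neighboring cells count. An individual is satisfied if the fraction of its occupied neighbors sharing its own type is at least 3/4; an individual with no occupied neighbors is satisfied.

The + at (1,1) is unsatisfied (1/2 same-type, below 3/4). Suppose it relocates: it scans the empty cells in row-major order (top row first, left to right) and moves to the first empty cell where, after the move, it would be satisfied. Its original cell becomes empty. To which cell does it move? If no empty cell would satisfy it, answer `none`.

(2,2)

Vacating (1,1). Empty cells in order:
  (1,3): 1/3 same-type → still unsatisfied.
  (1,6): 0/2 same-type → still unsatisfied.
  (2,2): 3/4 same-type → satisfied — stop here.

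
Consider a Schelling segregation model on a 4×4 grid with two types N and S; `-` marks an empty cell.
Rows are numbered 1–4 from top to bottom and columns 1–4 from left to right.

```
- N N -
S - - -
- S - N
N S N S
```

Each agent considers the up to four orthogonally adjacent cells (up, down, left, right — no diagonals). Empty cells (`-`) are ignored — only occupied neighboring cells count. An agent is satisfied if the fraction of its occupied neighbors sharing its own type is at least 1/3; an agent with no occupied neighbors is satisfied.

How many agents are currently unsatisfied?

4

Row 1: (1,2)N 1/1 ✓ · (1,3)N 1/1 ✓
Row 2: (2,1)S 0/0 ✓
Row 3: (3,2)S 1/1 ✓ · (3,4)N 0/1 ✗
Row 4: (4,1)N 0/1 ✗ · (4,2)S 1/3 ✓ · (4,3)N 0/2 ✗ · (4,4)S 0/2 ✗
Unsatisfied: (3,4), (4,1), (4,3), (4,4) — 4 in total.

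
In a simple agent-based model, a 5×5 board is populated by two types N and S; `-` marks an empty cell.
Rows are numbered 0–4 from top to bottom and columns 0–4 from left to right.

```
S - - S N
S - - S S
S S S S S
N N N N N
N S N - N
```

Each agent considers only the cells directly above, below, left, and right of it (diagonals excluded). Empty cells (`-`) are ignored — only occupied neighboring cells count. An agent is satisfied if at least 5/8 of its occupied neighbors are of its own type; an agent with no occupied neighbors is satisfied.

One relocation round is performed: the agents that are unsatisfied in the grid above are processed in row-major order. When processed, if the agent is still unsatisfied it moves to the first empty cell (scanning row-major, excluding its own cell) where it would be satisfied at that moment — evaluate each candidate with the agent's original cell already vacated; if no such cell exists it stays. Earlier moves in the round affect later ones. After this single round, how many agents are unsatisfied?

Initially unsatisfied (in order): (0,3), (0,4), (3,1), (4,0), (4,1), (4,2).
  (0,3) → (0,1).
  (0,4) → (4,3).
  (3,1): no empty cell satisfies it; stays.
  (4,0): no empty cell satisfies it; stays.
  (4,1) → (0,2).
  (4,2): now satisfied by earlier moves; stays.
Resulting grid:
S S S - -
S - - S S
S S S S S
N N N N N
N - N N N
All satisfied now.

0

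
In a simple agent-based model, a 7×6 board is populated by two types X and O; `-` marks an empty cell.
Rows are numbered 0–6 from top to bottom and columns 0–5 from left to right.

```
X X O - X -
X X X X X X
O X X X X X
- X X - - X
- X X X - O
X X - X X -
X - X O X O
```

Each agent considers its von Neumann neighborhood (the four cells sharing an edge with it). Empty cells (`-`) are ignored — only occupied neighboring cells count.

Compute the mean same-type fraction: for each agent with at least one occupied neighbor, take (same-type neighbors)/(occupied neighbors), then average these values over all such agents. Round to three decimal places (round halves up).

(0,0)X 2/2
(0,1)X 2/3
(0,2)O 0/2
(0,4)X 1/1
(1,0)X 2/3
(1,1)X 4/4
(1,2)X 3/4
(1,3)X 3/3
(1,4)X 4/4
(1,5)X 2/2
(2,0)O 0/2
(2,1)X 3/4
(2,2)X 4/4
(2,3)X 3/3
(2,4)X 3/3
(2,5)X 3/3
(3,1)X 3/3
(3,2)X 3/3
(3,5)X 1/2
(4,1)X 3/3
(4,2)X 3/3
(4,3)X 2/2
(4,5)O 0/1
(5,0)X 2/2
(5,1)X 2/2
(5,3)X 2/3
(5,4)X 2/2
(6,0)X 1/1
(6,2)X 0/1
(6,3)O 0/3
(6,4)X 1/3
(6,5)O 0/1
Sum over 32 agents: 2/2 + 2/3 + 0/2 + 1/1 + 2/3 + 4/4 + 3/4 + 3/3 + 4/4 + 2/2 + 0/2 + 3/4 + 4/4 + 3/3 + 3/3 + 3/3 + 3/3 + 3/3 + 1/2 + 3/3 + 3/3 + 2/2 + 0/1 + 2/2 + 2/2 + 2/3 + 2/2 + 1/1 + 0/1 + 0/3 + 1/3 + 0/1 = 70/3; mean = 70/3 ÷ 32 = 35/48 = 0.729166… → 0.729.

0.729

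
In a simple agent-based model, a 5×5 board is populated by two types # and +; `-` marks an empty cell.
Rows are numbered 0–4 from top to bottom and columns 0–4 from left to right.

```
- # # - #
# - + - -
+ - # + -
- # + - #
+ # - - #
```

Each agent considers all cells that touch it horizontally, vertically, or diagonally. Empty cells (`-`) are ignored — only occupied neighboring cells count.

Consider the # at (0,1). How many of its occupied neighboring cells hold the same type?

Occupied neighbors of (0,1): (0,2)=#, (1,0)=#, (1,2)=+.
Same type (#): 2 of 3.

2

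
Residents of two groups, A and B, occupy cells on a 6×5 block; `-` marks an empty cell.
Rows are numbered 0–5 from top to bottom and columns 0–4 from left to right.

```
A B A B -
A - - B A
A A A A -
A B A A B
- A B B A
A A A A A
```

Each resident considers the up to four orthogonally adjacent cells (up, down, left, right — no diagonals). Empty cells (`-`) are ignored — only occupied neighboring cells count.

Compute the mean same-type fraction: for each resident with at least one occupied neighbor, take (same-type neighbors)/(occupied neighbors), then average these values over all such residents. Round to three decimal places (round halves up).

0.507

(0,0)A 1/2
(0,1)B 0/2
(0,2)A 0/2
(0,3)B 1/2
(1,0)A 2/2
(1,3)B 1/3
(1,4)A 0/1
(2,0)A 3/3
(2,1)A 2/3
(2,2)A 3/3
(2,3)A 2/3
(3,0)A 1/2
(3,1)B 0/4
(3,2)A 2/4
(3,3)A 2/4
(3,4)B 0/2
(4,1)A 1/3
(4,2)B 1/4
(4,3)B 1/4
(4,4)A 1/3
(5,0)A 1/1
(5,1)A 3/3
(5,2)A 2/3
(5,3)A 2/3
(5,4)A 2/2
Sum over 25 residents: 1/2 + 0/2 + 0/2 + 1/2 + 2/2 + 1/3 + 0/1 + 3/3 + 2/3 + 3/3 + 2/3 + 1/2 + 0/4 + 2/4 + 2/4 + 0/2 + 1/3 + 1/4 + 1/4 + 1/3 + 1/1 + 3/3 + 2/3 + 2/3 + 2/2 = 38/3; mean = 38/3 ÷ 25 = 38/75 = 0.506666… → 0.507.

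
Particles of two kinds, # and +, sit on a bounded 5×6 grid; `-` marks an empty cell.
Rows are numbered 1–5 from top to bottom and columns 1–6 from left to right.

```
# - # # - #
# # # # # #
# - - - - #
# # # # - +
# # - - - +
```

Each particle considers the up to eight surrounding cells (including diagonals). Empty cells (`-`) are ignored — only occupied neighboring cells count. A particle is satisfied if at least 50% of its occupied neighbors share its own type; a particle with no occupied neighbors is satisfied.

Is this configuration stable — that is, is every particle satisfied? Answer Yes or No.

Yes

Row 1: (1,1)# 2/2 satisfied · (1,3)# 4/4 satisfied · (1,4)# 4/4 satisfied · (1,6)# 2/2 satisfied
Row 2: (2,1)# 3/3 satisfied · (2,2)# 5/5 satisfied · (2,3)# 4/4 satisfied · (2,4)# 4/4 satisfied · (2,5)# 5/5 satisfied · (2,6)# 3/3 satisfied
Row 3: (3,1)# 4/4 satisfied · (3,6)# 2/3 satisfied
Row 4: (4,1)# 4/4 satisfied · (4,2)# 5/5 satisfied · (4,3)# 3/3 satisfied · (4,4)# 1/1 satisfied · (4,6)+ 1/2 satisfied
Row 5: (5,1)# 3/3 satisfied · (5,2)# 4/4 satisfied · (5,6)+ 1/1 satisfied
All meet the threshold, so the configuration is stable.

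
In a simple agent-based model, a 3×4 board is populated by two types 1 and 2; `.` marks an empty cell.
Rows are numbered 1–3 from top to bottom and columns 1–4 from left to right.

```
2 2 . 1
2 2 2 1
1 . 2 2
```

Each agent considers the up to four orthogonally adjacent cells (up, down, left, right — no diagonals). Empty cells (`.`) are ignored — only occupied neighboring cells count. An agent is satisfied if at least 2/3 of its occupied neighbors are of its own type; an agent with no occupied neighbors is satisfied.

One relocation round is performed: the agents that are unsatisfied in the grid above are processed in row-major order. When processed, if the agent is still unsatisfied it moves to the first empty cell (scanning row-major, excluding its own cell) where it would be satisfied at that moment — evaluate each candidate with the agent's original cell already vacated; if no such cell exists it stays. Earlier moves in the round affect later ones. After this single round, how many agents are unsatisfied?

Initially unsatisfied (in order): (2,4), (3,1), (3,4).
  (2,4): no empty cell satisfies it; stays.
  (3,1): no empty cell satisfies it; stays.
  (3,4) → (1,3).
Resulting grid:
2 2 2 1
2 2 2 1
1 . 2 .
Unsatisfied now: (1,4), (2,4), (3,1).

3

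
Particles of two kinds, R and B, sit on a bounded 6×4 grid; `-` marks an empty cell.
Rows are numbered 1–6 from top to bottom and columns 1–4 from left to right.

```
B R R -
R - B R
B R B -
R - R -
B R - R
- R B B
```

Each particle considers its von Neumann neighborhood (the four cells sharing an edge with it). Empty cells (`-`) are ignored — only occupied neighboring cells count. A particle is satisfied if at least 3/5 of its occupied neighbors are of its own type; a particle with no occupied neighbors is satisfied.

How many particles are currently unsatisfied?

Row 1: (1,1)B 0/2 not · (1,2)R 1/2 not · (1,3)R 1/2 not
Row 2: (2,1)R 0/2 not · (2,3)B 1/3 not · (2,4)R 0/1 not
Row 3: (3,1)B 0/3 not · (3,2)R 0/2 not · (3,3)B 1/3 not
Row 4: (4,1)R 0/2 not · (4,3)R 0/1 not
Row 5: (5,1)B 0/2 not · (5,2)R 1/2 not · (5,4)R 0/1 not
Row 6: (6,2)R 1/2 not · (6,3)B 1/2 not · (6,4)B 1/2 not
Unsatisfied: (1,1), (1,2), (1,3), (2,1), (2,3), (2,4), (3,1), (3,2), (3,3), (4,1), (4,3), (5,1), (5,2), (5,4), (6,2), (6,3), (6,4) — 17 in total.

17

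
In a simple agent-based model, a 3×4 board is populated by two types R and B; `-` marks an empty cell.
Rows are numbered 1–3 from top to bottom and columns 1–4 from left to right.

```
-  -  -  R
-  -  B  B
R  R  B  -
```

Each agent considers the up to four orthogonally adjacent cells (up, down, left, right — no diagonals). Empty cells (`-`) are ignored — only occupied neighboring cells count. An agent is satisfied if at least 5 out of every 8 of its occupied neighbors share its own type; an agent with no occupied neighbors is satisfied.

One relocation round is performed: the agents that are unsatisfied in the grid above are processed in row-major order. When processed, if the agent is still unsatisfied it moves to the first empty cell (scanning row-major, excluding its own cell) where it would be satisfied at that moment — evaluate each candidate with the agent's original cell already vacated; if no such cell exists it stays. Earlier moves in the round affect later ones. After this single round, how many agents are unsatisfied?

Initially unsatisfied (in order): (1,4), (2,4), (3,2), (3,3).
  (1,4) → (1,1).
  (2,4): now satisfied by earlier moves; stays.
  (3,2) → (1,2).
  (3,3): now satisfied by earlier moves; stays.
Resulting grid:
R R - -
- - B B
R - B -
All satisfied now.

0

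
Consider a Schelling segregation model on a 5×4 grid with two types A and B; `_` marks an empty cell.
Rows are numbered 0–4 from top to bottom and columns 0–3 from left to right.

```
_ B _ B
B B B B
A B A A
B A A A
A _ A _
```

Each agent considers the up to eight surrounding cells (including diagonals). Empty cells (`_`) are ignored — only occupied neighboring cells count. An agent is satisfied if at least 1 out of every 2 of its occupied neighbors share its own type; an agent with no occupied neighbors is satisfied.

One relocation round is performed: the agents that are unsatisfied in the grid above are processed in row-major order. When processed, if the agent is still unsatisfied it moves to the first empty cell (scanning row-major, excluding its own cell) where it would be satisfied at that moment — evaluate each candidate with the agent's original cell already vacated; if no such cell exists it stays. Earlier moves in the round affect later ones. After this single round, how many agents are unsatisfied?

0

Initially unsatisfied (in order): (2,0), (3,0).
  (2,0) → (4,1).
  (3,0) → (0,0).
Resulting grid:
B B _ B
B B B B
_ B A A
_ A A A
A A A _
All satisfied now.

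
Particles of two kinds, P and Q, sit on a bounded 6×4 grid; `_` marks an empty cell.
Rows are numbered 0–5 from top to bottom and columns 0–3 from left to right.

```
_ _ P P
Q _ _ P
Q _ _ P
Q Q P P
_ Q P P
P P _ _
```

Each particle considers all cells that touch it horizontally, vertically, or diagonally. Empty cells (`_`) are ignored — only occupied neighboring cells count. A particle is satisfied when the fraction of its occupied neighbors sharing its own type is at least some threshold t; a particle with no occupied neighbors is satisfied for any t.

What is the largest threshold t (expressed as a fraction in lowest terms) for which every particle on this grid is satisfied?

1/3

Row 0: (0,2)P 2/2 · (0,3)P 2/2
Row 1: (1,0)Q 1/1 · (1,3)P 3/3
Row 2: (2,0)Q 3/3 · (2,3)P 3/3
Row 3: (3,0)Q 3/3 · (3,1)Q 3/5 · (3,2)P 4/6 · (3,3)P 4/4
Row 4: (4,1)Q 2/6 · (4,2)P 4/6 · (4,3)P 3/3
Row 5: (5,0)P 1/2 · (5,1)P 2/3
The smallest same-type fraction is 2/6 at (4,1), which reduces to 1/3. Any threshold above that leaves this particle unsatisfied.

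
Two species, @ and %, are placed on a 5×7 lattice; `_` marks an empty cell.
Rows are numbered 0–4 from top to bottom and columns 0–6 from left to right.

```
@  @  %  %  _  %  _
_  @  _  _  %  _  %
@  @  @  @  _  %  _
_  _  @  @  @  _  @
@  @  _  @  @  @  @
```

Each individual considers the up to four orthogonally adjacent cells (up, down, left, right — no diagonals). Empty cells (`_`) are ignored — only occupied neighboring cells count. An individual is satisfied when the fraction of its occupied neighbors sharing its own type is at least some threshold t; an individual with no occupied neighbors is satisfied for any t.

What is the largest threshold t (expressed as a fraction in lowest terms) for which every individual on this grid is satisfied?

(0,0)@ 1/1
(0,1)@ 2/3
(0,2)% 1/2
(0,3)% 1/1
(0,5)% — no occupied neighbors
(1,1)@ 2/2
(1,4)% — no occupied neighbors
(1,6)% — no occupied neighbors
(2,0)@ 1/1
(2,1)@ 3/3
(2,2)@ 3/3
(2,3)@ 2/2
(2,5)% — no occupied neighbors
(3,2)@ 2/2
(3,3)@ 4/4
(3,4)@ 2/2
(3,6)@ 1/1
(4,0)@ 1/1
(4,1)@ 1/1
(4,3)@ 2/2
(4,4)@ 3/3
(4,5)@ 2/2
(4,6)@ 2/2
The smallest same-type fraction is 1/2 at (0,2), which reduces to 1/2. Any threshold above that leaves this individual unsatisfied.

1/2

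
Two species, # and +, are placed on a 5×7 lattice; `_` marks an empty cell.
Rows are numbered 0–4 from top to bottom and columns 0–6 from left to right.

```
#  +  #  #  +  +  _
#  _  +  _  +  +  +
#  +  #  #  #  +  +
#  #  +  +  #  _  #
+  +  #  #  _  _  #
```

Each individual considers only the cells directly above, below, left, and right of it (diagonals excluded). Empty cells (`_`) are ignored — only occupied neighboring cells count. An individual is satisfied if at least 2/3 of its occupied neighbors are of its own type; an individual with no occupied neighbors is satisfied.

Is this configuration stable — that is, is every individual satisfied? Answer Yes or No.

Row 0: (0,0)# 1/2 unhappy · (0,1)+ 0/2 unhappy · (0,2)# 1/3 unhappy · (0,3)# 1/2 unhappy · (0,4)+ 2/3 ok · (0,5)+ 2/2 ok
Row 1: (1,0)# 2/2 ok · (1,2)+ 0/2 unhappy · (1,4)+ 2/3 ok · (1,5)+ 4/4 ok · (1,6)+ 2/2 ok
Row 2: (2,0)# 2/3 ok · (2,1)+ 0/3 unhappy · (2,2)# 1/4 unhappy · (2,3)# 2/3 ok · (2,4)# 2/4 unhappy · (2,5)+ 2/3 ok · (2,6)+ 2/3 ok
Row 3: (3,0)# 2/3 ok · (3,1)# 1/4 unhappy · (3,2)+ 1/4 unhappy · (3,3)+ 1/4 unhappy · (3,4)# 1/2 unhappy · (3,6)# 1/2 unhappy
Row 4: (4,0)+ 1/2 unhappy · (4,1)+ 1/3 unhappy · (4,2)# 1/3 unhappy · (4,3)# 1/2 unhappy · (4,6)# 1/1 ok
For instance (0,0) has only 1/2 same-type neighbors, below 2/3.

No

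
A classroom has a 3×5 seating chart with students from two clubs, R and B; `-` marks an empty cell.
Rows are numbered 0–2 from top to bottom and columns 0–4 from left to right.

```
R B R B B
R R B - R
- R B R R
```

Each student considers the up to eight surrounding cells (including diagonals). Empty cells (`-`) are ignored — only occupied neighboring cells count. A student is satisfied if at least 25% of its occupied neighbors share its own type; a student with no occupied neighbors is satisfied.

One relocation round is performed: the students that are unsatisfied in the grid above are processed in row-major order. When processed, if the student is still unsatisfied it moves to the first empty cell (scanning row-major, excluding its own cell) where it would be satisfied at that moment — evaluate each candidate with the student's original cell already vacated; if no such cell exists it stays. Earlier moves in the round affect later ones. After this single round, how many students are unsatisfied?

0

Initially unsatisfied (in order): (0,1).
  (0,1) → (1,3).
Resulting grid:
R - R B B
R R B B R
- R B R R
All satisfied now.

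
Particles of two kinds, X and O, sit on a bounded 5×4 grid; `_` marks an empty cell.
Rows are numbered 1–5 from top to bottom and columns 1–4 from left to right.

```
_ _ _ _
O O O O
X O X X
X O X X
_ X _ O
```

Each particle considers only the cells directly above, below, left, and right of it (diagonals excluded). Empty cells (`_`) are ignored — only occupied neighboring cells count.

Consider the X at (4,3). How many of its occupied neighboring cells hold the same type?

Occupied neighbors of (4,3): (3,3)=X, (4,2)=O, (4,4)=X.
Same type (X): 2 of 3.

2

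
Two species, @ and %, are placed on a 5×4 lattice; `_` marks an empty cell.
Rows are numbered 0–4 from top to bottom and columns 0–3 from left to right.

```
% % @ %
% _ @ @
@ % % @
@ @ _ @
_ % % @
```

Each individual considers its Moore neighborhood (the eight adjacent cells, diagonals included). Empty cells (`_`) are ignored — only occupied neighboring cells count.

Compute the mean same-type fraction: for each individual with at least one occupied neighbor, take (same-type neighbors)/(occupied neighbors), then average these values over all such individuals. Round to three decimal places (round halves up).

0.467

Row 0: (0,0)% 2/2 · (0,1)% 2/4 · (0,2)@ 2/4 · (0,3)% 0/3
Row 1: (1,0)% 3/4 · (1,2)@ 3/7 · (1,3)@ 3/5
Row 2: (2,0)@ 2/4 · (2,1)% 2/6 · (2,2)% 1/6 · (2,3)@ 3/4
Row 3: (3,0)@ 2/4 · (3,1)@ 2/6 · (3,3)@ 2/4
Row 4: (4,1)% 1/3 · (4,2)% 1/4 · (4,3)@ 1/2
Sum over 17 individuals: 2/2 + 2/4 + 2/4 + 0/3 + 3/4 + 3/7 + 3/5 + 2/4 + 2/6 + 1/6 + 3/4 + 2/4 + 2/6 + 2/4 + 1/3 + 1/4 + 1/2 = 3337/420; mean = 3337/420 ÷ 17 = 3337/7140 = 0.467366… → 0.467.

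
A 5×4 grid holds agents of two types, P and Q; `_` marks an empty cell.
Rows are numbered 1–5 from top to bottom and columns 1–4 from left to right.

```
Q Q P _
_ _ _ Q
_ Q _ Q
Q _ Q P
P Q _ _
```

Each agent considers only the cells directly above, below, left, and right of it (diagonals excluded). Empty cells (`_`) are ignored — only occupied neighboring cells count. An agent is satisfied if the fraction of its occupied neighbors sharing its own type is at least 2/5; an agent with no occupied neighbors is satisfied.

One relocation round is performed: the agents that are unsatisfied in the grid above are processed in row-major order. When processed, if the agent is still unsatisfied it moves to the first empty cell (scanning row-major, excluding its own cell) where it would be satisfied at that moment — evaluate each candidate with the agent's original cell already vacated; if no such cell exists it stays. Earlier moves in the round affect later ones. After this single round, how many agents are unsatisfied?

Initially unsatisfied (in order): (1,3), (4,1), (4,3), (4,4), (5,1), (5,2).
  (1,3) → (5,4).
  (4,1) → (1,3).
  (4,3) → (1,4).
  (4,4): now satisfied by earlier moves; stays.
  (5,1) → (4,1).
  (5,2): now satisfied by earlier moves; stays.
Resulting grid:
Q Q Q Q
_ _ _ Q
_ Q _ Q
P _ _ P
_ Q _ P
All satisfied now.

0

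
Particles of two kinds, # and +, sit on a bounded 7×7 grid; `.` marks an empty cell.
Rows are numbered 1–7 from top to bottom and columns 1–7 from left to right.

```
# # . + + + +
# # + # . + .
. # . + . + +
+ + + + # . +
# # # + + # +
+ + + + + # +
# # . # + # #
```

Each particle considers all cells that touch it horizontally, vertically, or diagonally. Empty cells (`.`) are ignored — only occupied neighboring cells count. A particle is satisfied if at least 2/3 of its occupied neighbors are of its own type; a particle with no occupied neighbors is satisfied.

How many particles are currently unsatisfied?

25

(1,1)# 3/3 ok
(1,2)# 3/4 ok
(1,4)+ 2/3 ok
(1,5)+ 3/4 ok
(1,6)+ 3/3 ok
(1,7)+ 2/2 ok
(2,1)# 4/4 ok
(2,2)# 4/5 ok
(2,3)+ 2/6 unhappy
(2,4)# 0/4 unhappy
(2,6)+ 5/5 ok
(3,2)# 2/6 unhappy
(3,4)+ 3/5 unhappy
(3,6)+ 3/4 ok
(3,7)+ 3/3 ok
(4,1)+ 1/4 unhappy
(4,2)+ 2/6 unhappy
(4,3)+ 4/7 unhappy
(4,4)+ 4/6 ok
(4,5)# 1/6 unhappy
(4,7)+ 3/4 ok
(5,1)# 1/5 unhappy
(5,2)# 2/8 unhappy
(5,3)# 1/8 unhappy
(5,4)+ 6/8 ok
(5,5)+ 4/7 unhappy
(5,6)# 2/7 unhappy
(5,7)+ 2/4 unhappy
(6,1)+ 1/5 unhappy
(6,2)+ 2/7 unhappy
(6,3)+ 3/7 unhappy
(6,4)+ 5/7 ok
(6,5)+ 4/8 unhappy
(6,6)# 3/8 unhappy
(6,7)+ 1/5 unhappy
(7,1)# 1/3 unhappy
(7,2)# 1/4 unhappy
(7,4)# 0/4 unhappy
(7,5)+ 2/5 unhappy
(7,6)# 2/5 unhappy
(7,7)# 2/3 ok
Unsatisfied: (2,3), (2,4), (3,2), (3,4), (4,1), (4,2), (4,3), (4,5), (5,1), (5,2), (5,3), (5,5), (5,6), (5,7), (6,1), (6,2), (6,3), (6,5), (6,6), (6,7), (7,1), (7,2), (7,4), (7,5), (7,6) — 25 in total.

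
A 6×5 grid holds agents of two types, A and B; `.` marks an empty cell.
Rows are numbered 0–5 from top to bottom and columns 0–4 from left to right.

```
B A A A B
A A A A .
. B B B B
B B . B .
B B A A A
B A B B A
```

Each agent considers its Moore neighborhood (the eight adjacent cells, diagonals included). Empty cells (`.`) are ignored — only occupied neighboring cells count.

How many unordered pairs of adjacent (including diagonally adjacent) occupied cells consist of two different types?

Scan each occupied cell's neighbors to the right and below (and the two forward diagonals) so each pair is counted once.
Row 0: B(0,0)–A(0,1)≠ B(0,0)–A(1,0)≠ B(0,0)–A(1,1)≠ A(0,1)–A(0,2)= A(0,1)–A(1,1)= A(0,1)–A(1,2)= A(0,1)–A(1,0)= A(0,2)–A(0,3)= A(0,2)–A(1,2)= A(0,2)–A(1,3)= A(0,2)–A(1,1)= A(0,3)–B(0,4)≠ A(0,3)–A(1,3)= A(0,3)–A(1,2)= B(0,4)–A(1,3)≠  → 5/15 unlike.
Row 1: A(1,0)–A(1,1)= A(1,0)–B(2,1)≠ A(1,1)–A(1,2)= A(1,1)–B(2,1)≠ A(1,1)–B(2,2)≠ A(1,2)–A(1,3)= A(1,2)–B(2,2)≠ A(1,2)–B(2,3)≠ A(1,2)–B(2,1)≠ A(1,3)–B(2,3)≠ A(1,3)–B(2,4)≠ A(1,3)–B(2,2)≠  → 9/12 unlike.
Row 2: B(2,1)–B(2,2)= B(2,1)–B(3,1)= B(2,1)–B(3,0)= B(2,2)–B(2,3)= B(2,2)–B(3,3)= B(2,2)–B(3,1)= B(2,3)–B(2,4)= B(2,3)–B(3,3)= B(2,4)–B(3,3)=  → 0/9 unlike.
Row 3: B(3,0)–B(3,1)= B(3,0)–B(4,0)= B(3,0)–B(4,1)= B(3,1)–B(4,1)= B(3,1)–A(4,2)≠ B(3,1)–B(4,0)= B(3,3)–A(4,3)≠ B(3,3)–A(4,4)≠ B(3,3)–A(4,2)≠  → 4/9 unlike.
Row 4: B(4,0)–B(4,1)= B(4,0)–B(5,0)= B(4,0)–A(5,1)≠ B(4,1)–A(4,2)≠ B(4,1)–A(5,1)≠ B(4,1)–B(5,2)= B(4,1)–B(5,0)= A(4,2)–A(4,3)= A(4,2)–B(5,2)≠ A(4,2)–B(5,3)≠ A(4,2)–A(5,1)= A(4,3)–A(4,4)= A(4,3)–B(5,3)≠ A(4,3)–A(5,4)= A(4,3)–B(5,2)≠ A(4,4)–A(5,4)= A(4,4)–B(5,3)≠  → 8/17 unlike.
Row 5: B(5,0)–A(5,1)≠ A(5,1)–B(5,2)≠ B(5,2)–B(5,3)= B(5,3)–A(5,4)≠  → 3/4 unlike.
Total adjacent occupied pairs: 66; unlike-type pairs: 29.

29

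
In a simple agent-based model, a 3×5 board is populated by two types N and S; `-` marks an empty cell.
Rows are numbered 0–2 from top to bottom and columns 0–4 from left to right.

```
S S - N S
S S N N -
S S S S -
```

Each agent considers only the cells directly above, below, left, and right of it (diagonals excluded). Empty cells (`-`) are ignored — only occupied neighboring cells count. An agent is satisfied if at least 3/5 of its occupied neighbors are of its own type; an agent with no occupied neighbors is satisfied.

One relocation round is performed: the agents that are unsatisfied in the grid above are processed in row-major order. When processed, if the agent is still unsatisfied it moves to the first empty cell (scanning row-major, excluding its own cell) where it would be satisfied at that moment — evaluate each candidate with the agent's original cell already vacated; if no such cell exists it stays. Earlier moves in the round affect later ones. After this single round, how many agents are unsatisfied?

Initially unsatisfied (in order): (0,3), (0,4), (1,2), (2,3).
  (0,3): no empty cell satisfies it; stays.
  (0,4) → (2,4).
  (1,2) → (0,4).
  (2,3): now satisfied by earlier moves; stays.
Resulting grid:
S S - N N
S S - N -
S S S S S
Unsatisfied now: (1,3).

1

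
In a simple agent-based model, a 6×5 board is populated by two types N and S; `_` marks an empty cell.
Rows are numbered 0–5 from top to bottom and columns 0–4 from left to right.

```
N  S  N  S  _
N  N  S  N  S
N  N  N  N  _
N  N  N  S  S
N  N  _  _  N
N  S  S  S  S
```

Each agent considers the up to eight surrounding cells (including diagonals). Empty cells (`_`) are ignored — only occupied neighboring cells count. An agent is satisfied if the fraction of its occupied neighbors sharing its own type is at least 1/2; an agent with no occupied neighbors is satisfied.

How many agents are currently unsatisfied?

(0,0)N 2/3 ✓
(0,1)S 1/5 ✗
(0,2)N 2/5 ✗
(0,3)S 2/4 ✓
(1,0)N 4/5 ✓
(1,1)N 6/8 ✓
(1,2)S 2/8 ✗
(1,3)N 3/6 ✓
(1,4)S 1/3 ✗
(2,0)N 5/5 ✓
(2,1)N 7/8 ✓
(2,2)N 6/8 ✓
(2,3)N 3/7 ✗
(3,0)N 5/5 ✓
(3,1)N 7/7 ✓
(3,2)N 5/6 ✓
(3,3)S 1/5 ✗
(3,4)S 1/3 ✗
(4,0)N 4/5 ✓
(4,1)N 5/7 ✓
(4,4)N 0/4 ✗
(5,0)N 2/3 ✓
(5,1)S 1/4 ✗
(5,2)S 2/3 ✓
(5,3)S 2/3 ✓
(5,4)S 1/2 ✓
Unsatisfied: (0,1), (0,2), (1,2), (1,4), (2,3), (3,3), (3,4), (4,4), (5,1) — 9 in total.

9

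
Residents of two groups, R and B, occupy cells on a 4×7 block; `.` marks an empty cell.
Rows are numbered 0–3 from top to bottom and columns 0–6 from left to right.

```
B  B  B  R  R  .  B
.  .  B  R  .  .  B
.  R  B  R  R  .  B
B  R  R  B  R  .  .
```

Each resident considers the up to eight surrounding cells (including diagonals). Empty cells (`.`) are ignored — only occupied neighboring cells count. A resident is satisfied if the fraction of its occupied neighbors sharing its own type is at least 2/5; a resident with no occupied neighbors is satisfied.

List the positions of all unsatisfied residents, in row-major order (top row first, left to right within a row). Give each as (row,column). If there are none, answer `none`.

(0,0)B 1/1 ✓
(0,1)B 3/3 ✓
(0,2)B 2/4 ✓
(0,3)R 2/4 ✓
(0,4)R 2/2 ✓
(0,6)B 1/1 ✓
(1,2)B 3/7 ✓
(1,3)R 4/7 ✓
(1,6)B 2/2 ✓
(2,1)R 2/5 ✓
(2,2)B 2/7 ✗
(2,3)R 4/7 ✓
(2,4)R 3/4 ✓
(2,6)B 1/1 ✓
(3,0)B 0/2 ✗
(3,1)R 2/4 ✓
(3,2)R 3/5 ✓
(3,3)B 1/5 ✗
(3,4)R 2/3 ✓

(2,2), (3,0), (3,3)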